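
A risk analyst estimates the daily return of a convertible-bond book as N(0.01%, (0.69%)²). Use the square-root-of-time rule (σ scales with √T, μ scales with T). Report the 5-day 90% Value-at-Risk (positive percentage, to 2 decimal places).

At 90%, z = 1.282.
σ_{5d} = 0.69% × √5 = 1.543%; μ_{5d} = 5 × 0.01% = 0.050%.
VaR = −(0.050%) + 1.282 × 1.543% = 1.928%.

1.93%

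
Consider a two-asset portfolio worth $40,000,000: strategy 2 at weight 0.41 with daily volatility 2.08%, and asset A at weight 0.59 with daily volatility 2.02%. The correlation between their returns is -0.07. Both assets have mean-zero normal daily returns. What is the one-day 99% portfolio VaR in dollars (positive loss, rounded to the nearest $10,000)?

σ_p² = 0.41²·2.08² + 0.59²·2.02² + 2·-0.07·0.41·0.59·2.08·2.02 = 2.0054 (%²).
σ_p = √2.0054 = 1.416%.
At 99%, z = 2.326.
VaR = 2.326 × 1.416% = 3.294%; on $40,000,000 that is $1,317,600.

$1,320,000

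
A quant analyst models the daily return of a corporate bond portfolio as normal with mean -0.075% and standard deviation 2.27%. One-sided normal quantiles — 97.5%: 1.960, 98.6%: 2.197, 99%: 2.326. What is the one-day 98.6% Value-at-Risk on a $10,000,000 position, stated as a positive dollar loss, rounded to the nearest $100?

VaR = −μ + z·σ = −(-0.075%) + 2.197 × 2.27% = 5.062%.
On $10,000,000: 0.05062 × $10,000,000 = $506,200.

$506,200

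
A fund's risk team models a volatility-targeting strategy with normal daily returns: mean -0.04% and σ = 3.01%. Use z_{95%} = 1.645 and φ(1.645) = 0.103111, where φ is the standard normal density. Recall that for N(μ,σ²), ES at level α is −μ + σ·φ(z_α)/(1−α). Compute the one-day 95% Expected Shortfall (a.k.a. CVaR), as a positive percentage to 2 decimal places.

6.25%

Tail multiplier: φ(z)/(1−α) = 0.103111 / 0.05 = 2.062.
ES = −(-0.04%) + 3.01% × 2.062 = 6.247%.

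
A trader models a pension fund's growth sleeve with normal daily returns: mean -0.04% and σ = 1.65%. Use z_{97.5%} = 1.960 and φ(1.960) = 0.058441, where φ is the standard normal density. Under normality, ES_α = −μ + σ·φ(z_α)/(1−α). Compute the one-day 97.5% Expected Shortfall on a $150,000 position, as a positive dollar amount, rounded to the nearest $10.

Tail multiplier: φ(z)/(1−α) = 0.058441 / 0.025 = 2.338.
ES = −(-0.04%) + 1.65% × 2.338 = 3.898%.
On $150,000: 0.03898 × $150,000 = $5,847.

$5,850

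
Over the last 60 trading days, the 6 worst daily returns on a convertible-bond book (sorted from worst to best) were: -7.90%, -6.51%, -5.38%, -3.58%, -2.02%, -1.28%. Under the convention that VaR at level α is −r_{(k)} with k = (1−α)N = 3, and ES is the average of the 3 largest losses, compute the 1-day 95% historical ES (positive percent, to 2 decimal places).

6.60%

The 3 worst returns sum to -19.79%.
ES = −(-19.79%) / 3 = 6.5966…% ≈ 6.60%.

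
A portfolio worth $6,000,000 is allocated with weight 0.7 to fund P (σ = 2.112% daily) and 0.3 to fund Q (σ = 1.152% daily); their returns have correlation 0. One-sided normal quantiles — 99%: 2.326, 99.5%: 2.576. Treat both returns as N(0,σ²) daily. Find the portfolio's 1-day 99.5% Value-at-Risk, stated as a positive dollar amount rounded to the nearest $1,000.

σ_p² = 0.7²·2.112² + 0.3²·1.152² + 2·0·0.7·0.3·2.112·1.152 = 2.3051 (%²).
σ_p = √2.3051 = 1.518%.
VaR = 2.576 × 1.518% = 3.910%; on $6,000,000 that is $234,600.

$235,000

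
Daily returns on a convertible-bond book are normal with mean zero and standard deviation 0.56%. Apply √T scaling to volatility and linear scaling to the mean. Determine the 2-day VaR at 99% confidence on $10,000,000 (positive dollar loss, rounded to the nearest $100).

$184,200

At 99%, z = 2.326.
σ_{2d} = 0.56% × √2 = 0.792%.
VaR = 2.326 × 0.792% = 1.842%.
On $10,000,000: 0.01842 × $10,000,000 = $184,200.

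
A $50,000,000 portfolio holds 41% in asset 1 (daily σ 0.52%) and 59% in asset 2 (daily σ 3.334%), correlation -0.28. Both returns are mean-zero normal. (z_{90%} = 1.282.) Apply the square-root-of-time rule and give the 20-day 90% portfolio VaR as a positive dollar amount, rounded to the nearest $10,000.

σ_p = √(0.41²·0.52² + 0.59²·3.334² + 2·-0.28·0.41·0.59·0.52·3.334) = 1.918%.
σ_{20d} = 1.918% × √20 = 8.578%.
VaR = 1.282 × 8.578% = 10.997%; on $50,000,000 that is $5,498,500.

$5,500,000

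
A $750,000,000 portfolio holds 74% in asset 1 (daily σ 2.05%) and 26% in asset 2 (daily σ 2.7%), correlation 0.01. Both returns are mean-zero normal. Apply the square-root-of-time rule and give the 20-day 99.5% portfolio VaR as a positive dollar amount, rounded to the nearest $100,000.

$145,000,000

σ_p = √(0.74²·2.05² + 0.26²·2.7² + 2·0.01·0.74·0.26·2.05·2.7) = 1.678%.
σ_{20d} = 1.678% × √20 = 7.504%.
z(99.5%) = 2.576.
VaR = 2.576 × 7.504% = 19.330%; on $750,000,000 that is $144,975,000.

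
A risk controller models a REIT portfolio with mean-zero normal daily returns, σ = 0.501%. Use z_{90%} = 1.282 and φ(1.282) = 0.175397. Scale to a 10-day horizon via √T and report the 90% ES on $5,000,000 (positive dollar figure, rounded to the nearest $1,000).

$139,000

σ_{10d} = 0.501% × √10 = 1.584%.
ES multiplier = φ(z)/(1−α) = 0.175397/0.1 = 1.754.
ES = 1.584% × 1.754 = 2.778%; on $5,000,000: $138,900.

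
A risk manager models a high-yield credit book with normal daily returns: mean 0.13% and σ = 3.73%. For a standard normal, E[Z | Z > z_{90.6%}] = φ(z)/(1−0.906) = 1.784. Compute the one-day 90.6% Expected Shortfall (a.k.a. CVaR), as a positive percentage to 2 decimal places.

ES = −(0.13%) + 3.73% × 1.784 = 6.524%.

6.52%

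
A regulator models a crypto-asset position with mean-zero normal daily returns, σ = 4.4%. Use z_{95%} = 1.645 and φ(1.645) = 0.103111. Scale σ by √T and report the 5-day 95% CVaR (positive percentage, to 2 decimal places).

σ_{5d} = 4.4% × √5 = 9.839%.
ES multiplier = φ(z)/(1−α) = 0.103111/0.05 = 2.062.
ES = 9.839% × 2.062 = 20.288%.

20.29%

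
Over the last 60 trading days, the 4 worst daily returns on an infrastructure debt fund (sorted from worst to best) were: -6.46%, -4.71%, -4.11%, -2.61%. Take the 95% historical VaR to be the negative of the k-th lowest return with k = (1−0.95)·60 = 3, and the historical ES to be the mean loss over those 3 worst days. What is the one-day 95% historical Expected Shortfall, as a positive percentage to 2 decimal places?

The 3 worst returns sum to -15.28%.
ES = −(-15.28%) / 3 = 5.0933…% ≈ 5.09%.

5.09%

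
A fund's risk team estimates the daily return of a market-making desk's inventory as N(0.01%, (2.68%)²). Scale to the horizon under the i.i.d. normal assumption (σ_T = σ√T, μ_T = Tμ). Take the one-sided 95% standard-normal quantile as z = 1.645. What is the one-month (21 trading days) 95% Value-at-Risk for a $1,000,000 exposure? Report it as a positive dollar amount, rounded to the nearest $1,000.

$200,000

σ_{21d} = 2.68% × √21 = 12.281%; μ_{21d} = 21 × 0.01% = 0.210%.
VaR = −(0.210%) + 1.645 × 12.281% = 19.992%.
On $1,000,000: 0.19992 × $1,000,000 = $199,920.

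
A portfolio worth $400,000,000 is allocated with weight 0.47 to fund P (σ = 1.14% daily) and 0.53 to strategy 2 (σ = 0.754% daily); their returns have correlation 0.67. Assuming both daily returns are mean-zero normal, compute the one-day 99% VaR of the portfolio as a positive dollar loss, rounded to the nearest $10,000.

σ_p² = 0.47²·1.14² + 0.53²·0.754² + 2·0.67·0.47·0.53·1.14·0.754 = 0.7337 (%²).
σ_p = √0.7337 = 0.857%.
At 99%, z = 2.326.
VaR = 2.326 × 0.857% = 1.993%; on $400,000,000 that is $7,972,000.

$7,970,000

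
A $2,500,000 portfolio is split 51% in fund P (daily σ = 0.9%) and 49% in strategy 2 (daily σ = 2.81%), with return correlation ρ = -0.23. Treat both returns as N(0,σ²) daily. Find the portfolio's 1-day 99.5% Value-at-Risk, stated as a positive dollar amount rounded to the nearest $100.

$86,800

σ_p² = 0.51²·0.9² + 0.49²·2.81² + 2·-0.23·0.51·0.49·0.9·2.81 = 1.8158 (%²).
σ_p = √1.8158 = 1.348%.
At 99.5%, z = 2.576.
VaR = 2.576 × 1.348% = 3.472%; on $2,500,000 that is $86,800.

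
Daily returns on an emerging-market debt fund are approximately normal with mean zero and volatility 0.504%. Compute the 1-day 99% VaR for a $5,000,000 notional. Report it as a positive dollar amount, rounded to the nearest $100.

$58,600

At 99% one-sided, z = 2.326.
VaR = z·σ = 2.326 × 0.504% = 1.172%.
On $5,000,000: 0.01172 × $5,000,000 = $58,600.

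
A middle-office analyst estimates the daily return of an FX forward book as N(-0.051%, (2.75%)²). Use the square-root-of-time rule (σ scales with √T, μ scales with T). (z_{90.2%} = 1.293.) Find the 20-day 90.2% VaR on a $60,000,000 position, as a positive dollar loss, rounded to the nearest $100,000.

σ_{20d} = 2.75% × √20 = 12.298%; μ_{20d} = 20 × -0.051% = -1.020%.
VaR = −(-1.020%) + 1.293 × 12.298% = 16.921%.
On $60,000,000: 0.16921 × $60,000,000 = $10,152,600.

$10,200,000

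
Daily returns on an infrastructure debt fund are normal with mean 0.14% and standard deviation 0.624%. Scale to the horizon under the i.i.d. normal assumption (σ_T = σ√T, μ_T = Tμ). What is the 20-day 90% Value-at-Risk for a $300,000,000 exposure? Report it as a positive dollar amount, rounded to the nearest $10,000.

$2,330,000

At 90%, z = 1.282.
σ_{20d} = 0.624% × √20 = 2.791%; μ_{20d} = 20 × 0.14% = 2.800%.
VaR = −(2.800%) + 1.282 × 2.791% = 0.778%.
On $300,000,000: 0.00778 × $300,000,000 = $2,334,000.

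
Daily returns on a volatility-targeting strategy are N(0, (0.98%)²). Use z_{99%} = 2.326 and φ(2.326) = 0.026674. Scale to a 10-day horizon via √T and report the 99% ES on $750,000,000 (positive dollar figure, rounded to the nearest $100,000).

$62,000,000

σ_{10d} = 0.98% × √10 = 3.099%.
ES multiplier = φ(z)/(1−α) = 0.026674/0.01 = 2.667.
ES = 3.099% × 2.667 = 8.265%; on $750,000,000: $61,987,500.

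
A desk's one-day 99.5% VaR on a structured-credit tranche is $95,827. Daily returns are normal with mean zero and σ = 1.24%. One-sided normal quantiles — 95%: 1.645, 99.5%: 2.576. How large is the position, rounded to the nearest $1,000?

VaR as a fraction of value: z·σ = 2.576 × 1.24% = 3.19424%.
Position = $95,827 / 0.0319424 = $2,999,994.

$3,000,000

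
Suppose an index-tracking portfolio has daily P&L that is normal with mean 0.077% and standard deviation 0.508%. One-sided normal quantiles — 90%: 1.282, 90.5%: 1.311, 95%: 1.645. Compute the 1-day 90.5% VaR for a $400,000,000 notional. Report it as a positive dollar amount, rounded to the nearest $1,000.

VaR = −μ + z·σ = −(0.077%) + 1.311 × 0.508% = 0.589%.
On $400,000,000: 0.00589 × $400,000,000 = $2,356,000.

$2,356,000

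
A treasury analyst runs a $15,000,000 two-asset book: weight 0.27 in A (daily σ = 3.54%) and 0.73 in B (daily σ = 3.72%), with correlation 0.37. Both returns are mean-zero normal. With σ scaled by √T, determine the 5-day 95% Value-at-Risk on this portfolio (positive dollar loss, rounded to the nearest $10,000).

σ_p = √(0.27²·3.54² + 0.73²·3.72² + 2·0.37·0.27·0.73·3.54·3.72) = 3.195%.
σ_{5d} = 3.195% × √5 = 7.144%.
z(95%) = 1.645.
VaR = 1.645 × 7.144% = 11.752%; on $15,000,000 that is $1,762,800.

$1,760,000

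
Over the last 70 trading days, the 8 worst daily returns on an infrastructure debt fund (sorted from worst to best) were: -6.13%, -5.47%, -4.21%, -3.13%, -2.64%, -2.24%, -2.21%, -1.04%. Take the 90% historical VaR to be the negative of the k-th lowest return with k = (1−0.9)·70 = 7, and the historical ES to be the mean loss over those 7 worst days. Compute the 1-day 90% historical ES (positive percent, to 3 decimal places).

The 7 worst returns sum to -26.03%.
ES = −(-26.03%) / 7 = 3.7185…% ≈ 3.719%.

3.719%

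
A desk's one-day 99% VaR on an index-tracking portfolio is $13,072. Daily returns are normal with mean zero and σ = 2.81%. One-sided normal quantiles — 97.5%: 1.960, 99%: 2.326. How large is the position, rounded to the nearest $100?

$200,000

VaR as a fraction of value: z·σ = 2.326 × 2.81% = 6.53606%.
Position = $13,072 / 0.0653606 = $199,998.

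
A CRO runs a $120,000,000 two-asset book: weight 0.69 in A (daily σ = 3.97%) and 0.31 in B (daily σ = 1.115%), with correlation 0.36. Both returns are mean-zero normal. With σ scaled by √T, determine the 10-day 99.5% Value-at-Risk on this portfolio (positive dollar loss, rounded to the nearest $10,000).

$28,170,000

σ_p = √(0.69²·3.97² + 0.31²·1.115² + 2·0.36·0.69·0.31·3.97·1.115) = 2.882%.
σ_{10d} = 2.882% × √10 = 9.114%.
z(99.5%) = 2.576.
VaR = 2.576 × 9.114% = 23.478%; on $120,000,000 that is $28,173,600.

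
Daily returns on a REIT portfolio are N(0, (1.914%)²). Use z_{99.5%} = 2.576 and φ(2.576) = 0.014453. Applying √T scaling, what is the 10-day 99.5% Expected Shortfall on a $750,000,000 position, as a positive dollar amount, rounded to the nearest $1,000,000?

$131,000,000

σ_{10d} = 1.914% × √10 = 6.053%.
ES multiplier = φ(z)/(1−α) = 0.014453/0.005 = 2.891.
ES = 6.053% × 2.891 = 17.499%; on $750,000,000: $131,242,500.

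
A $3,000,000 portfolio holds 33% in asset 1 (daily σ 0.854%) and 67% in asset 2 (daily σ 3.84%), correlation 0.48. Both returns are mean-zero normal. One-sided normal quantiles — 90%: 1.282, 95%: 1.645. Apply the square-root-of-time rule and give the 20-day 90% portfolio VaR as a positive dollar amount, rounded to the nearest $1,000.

$468,000

σ_p = √(0.33²·0.854² + 0.67²·3.84² + 2·0.48·0.33·0.67·0.854·3.84) = 2.719%.
σ_{20d} = 2.719% × √20 = 12.160%.
VaR = 1.282 × 12.160% = 15.589%; on $3,000,000 that is $467,670.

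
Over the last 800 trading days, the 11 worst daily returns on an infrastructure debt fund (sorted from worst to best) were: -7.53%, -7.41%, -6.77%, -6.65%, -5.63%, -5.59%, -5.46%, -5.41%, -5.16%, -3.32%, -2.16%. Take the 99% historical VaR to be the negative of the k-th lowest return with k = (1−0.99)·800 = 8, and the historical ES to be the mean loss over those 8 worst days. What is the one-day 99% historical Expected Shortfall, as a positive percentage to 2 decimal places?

The 8 worst returns sum to -50.45%.
ES = −(-50.45%) / 8 = 6.30625% ≈ 6.31%.

6.31%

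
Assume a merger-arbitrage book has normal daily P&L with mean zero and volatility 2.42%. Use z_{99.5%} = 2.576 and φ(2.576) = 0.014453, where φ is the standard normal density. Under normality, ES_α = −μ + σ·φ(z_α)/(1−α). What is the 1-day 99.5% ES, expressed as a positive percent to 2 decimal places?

7.00%

Tail multiplier: φ(z)/(1−α) = 0.014453 / 0.005 = 2.891.
ES = 2.42% × 2.891 = 6.996%.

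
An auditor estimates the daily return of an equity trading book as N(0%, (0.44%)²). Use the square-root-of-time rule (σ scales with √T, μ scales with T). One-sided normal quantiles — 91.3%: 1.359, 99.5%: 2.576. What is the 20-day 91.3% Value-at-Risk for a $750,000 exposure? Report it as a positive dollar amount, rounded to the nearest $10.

$20,060

σ_{20d} = 0.44% × √20 = 1.968%.
VaR = 1.359 × 1.968% = 2.675%.
On $750,000: 0.02675 × $750,000 = $20,062.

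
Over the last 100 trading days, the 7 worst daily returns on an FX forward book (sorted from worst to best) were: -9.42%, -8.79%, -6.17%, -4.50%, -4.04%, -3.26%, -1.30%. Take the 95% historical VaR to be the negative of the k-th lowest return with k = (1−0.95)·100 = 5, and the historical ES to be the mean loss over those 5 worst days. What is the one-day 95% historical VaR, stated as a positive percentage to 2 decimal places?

4.04%

k = 5; the 5th lowest return is -4.04%, so VaR = 4.04%.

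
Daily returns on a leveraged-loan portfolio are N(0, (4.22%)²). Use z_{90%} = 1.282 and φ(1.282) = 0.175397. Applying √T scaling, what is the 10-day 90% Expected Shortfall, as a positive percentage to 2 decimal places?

σ_{10d} = 4.22% × √10 = 13.345%.
ES multiplier = φ(z)/(1−α) = 0.175397/0.1 = 1.754.
ES = 13.345% × 1.754 = 23.407%.

23.41%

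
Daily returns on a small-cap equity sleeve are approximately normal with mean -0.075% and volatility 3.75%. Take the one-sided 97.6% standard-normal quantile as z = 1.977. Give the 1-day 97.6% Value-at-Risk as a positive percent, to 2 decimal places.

7.49%

VaR = −μ + z·σ = −(-0.075%) + 1.977 × 3.75% = 7.489%.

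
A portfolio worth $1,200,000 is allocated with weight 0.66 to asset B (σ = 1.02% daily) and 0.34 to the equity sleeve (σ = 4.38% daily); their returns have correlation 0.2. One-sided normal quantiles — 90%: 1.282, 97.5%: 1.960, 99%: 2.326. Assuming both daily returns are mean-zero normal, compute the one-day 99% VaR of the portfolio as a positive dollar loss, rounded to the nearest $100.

σ_p² = 0.66²·1.02² + 0.34²·4.38² + 2·0.2·0.66·0.34·1.02·4.38 = 3.0719 (%²).
σ_p = √3.0719 = 1.753%.
VaR = 2.326 × 1.753% = 4.077%; on $1,200,000 that is $48,924.

$48,900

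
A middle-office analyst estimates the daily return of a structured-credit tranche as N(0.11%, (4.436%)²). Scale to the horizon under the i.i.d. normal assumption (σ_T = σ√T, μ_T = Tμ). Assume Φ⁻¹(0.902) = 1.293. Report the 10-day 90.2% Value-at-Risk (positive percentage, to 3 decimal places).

σ_{10d} = 4.436% × √10 = 14.028%; μ_{10d} = 10 × 0.11% = 1.100%.
VaR = −(1.100%) + 1.293 × 14.028% = 17.038%.

17.038%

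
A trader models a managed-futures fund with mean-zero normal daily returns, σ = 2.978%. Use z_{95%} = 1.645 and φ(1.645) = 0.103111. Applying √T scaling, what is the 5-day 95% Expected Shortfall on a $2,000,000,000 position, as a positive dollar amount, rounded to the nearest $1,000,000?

$275,000,000

σ_{5d} = 2.978% × √5 = 6.659%.
ES multiplier = φ(z)/(1−α) = 0.103111/0.05 = 2.062.
ES = 6.659% × 2.062 = 13.731%; on $2,000,000,000: $274,620,000.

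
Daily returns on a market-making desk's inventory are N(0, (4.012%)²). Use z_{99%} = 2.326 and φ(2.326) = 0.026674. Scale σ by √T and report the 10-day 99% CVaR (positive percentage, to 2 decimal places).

σ_{10d} = 4.012% × √10 = 12.687%.
ES multiplier = φ(z)/(1−α) = 0.026674/0.01 = 2.667.
ES = 12.687% × 2.667 = 33.836%.

33.84%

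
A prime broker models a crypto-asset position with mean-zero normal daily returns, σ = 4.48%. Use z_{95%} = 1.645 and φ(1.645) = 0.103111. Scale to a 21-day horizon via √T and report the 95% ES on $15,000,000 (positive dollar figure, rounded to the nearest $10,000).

σ_{21d} = 4.48% × √21 = 20.530%.
ES multiplier = φ(z)/(1−α) = 0.103111/0.05 = 2.062.
ES = 20.530% × 2.062 = 42.333%; on $15,000,000: $6,349,950.

$6,350,000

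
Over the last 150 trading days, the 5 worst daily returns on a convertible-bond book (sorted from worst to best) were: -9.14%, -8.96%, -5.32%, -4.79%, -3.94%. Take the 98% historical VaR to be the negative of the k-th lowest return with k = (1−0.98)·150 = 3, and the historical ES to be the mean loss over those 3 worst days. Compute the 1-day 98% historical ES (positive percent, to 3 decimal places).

The 3 worst returns sum to -23.42%.
ES = −(-23.42%) / 3 = 7.8066…% ≈ 7.807%.

7.807%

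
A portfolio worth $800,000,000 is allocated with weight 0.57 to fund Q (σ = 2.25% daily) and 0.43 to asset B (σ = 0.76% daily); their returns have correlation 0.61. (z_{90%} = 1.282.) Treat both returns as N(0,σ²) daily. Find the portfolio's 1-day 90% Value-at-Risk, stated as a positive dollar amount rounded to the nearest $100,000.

σ_p² = 0.57²·2.25² + 0.43²·0.76² + 2·0.61·0.57·0.43·2.25·0.76 = 2.2629 (%²).
σ_p = √2.2629 = 1.504%.
VaR = 1.282 × 1.504% = 1.928%; on $800,000,000 that is $15,424,000.

$15,400,000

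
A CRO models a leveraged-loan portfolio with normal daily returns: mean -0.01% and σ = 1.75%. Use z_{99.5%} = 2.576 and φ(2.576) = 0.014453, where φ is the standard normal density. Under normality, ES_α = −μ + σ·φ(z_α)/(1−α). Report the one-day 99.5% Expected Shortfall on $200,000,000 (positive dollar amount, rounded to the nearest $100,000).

Tail multiplier: φ(z)/(1−α) = 0.014453 / 0.005 = 2.891.
ES = −(-0.01%) + 1.75% × 2.891 = 5.069%.
On $200,000,000: 0.05069 × $200,000,000 = $10,138,000.

$10,100,000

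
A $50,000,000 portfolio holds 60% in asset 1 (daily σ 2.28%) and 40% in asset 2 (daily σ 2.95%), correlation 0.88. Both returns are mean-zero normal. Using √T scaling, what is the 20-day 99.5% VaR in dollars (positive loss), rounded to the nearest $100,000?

σ_p = √(0.6²·2.28² + 0.4²·2.95² + 2·0.88·0.6·0.4·2.28·2.95) = 2.471%.
σ_{20d} = 2.471% × √20 = 11.051%.
z(99.5%) = 2.576.
VaR = 2.576 × 11.051% = 28.467%; on $50,000,000 that is $14,233,500.

$14,200,000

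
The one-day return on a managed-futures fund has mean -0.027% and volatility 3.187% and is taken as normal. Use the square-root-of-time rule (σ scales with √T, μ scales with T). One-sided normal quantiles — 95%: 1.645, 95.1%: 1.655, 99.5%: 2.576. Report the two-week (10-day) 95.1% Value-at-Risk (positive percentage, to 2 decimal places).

σ_{10d} = 3.187% × √10 = 10.078%; μ_{10d} = 10 × -0.027% = -0.270%.
VaR = −(-0.270%) + 1.655 × 10.078% = 16.949%.

16.95%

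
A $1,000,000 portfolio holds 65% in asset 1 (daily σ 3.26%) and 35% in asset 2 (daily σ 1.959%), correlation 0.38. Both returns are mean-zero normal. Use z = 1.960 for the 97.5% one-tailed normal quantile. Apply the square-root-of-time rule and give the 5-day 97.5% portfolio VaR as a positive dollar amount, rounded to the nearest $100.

$107,900

σ_p = √(0.65²·3.26² + 0.35²·1.959² + 2·0.38·0.65·0.35·3.26·1.959) = 2.463%.
σ_{5d} = 2.463% × √5 = 5.507%.
VaR = 1.960 × 5.507% = 10.794%; on $1,000,000 that is $107,940.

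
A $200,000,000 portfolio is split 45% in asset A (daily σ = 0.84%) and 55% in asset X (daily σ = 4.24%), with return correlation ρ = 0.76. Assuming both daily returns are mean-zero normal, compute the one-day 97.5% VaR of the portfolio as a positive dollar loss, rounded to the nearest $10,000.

$10,310,000

σ_p² = 0.45²·0.84² + 0.55²·4.24² + 2·0.76·0.45·0.55·0.84·4.24 = 6.9210 (%²).
σ_p = √6.9210 = 2.631%.
At 97.5%, z = 1.960.
VaR = 1.960 × 2.631% = 5.157%; on $200,000,000 that is $10,314,000.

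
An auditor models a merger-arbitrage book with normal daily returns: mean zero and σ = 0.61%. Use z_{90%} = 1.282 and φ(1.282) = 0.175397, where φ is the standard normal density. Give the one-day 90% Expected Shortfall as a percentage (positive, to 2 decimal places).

1.07%

Tail multiplier: φ(z)/(1−α) = 0.175397 / 0.1 = 1.754.
ES = 0.61% × 1.754 = 1.070%.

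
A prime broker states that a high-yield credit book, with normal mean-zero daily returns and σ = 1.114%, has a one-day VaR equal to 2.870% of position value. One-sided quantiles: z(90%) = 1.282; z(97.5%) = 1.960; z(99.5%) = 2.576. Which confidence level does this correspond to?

Implied z = VaR/σ = 2.870 / 1.114 = 2.576.
This matches z(99.5%) = 2.576.

99.5%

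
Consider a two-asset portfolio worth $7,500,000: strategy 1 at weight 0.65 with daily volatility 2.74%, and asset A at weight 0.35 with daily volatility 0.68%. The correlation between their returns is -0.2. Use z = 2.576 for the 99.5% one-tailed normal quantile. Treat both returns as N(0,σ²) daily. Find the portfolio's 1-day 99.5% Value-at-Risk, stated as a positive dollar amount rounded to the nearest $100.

$337,900

σ_p² = 0.65²·2.74² + 0.35²·0.68² + 2·-0.2·0.65·0.35·2.74·0.68 = 3.0591 (%²).
σ_p = √3.0591 = 1.749%.
VaR = 2.576 × 1.749% = 4.505%; on $7,500,000 that is $337,875.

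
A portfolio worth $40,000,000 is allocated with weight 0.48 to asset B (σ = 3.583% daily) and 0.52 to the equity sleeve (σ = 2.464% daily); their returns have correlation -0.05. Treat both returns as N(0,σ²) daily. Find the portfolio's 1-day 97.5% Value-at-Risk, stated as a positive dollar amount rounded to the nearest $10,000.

σ_p² = 0.48²·3.583² + 0.52²·2.464² + 2·-0.05·0.48·0.52·3.583·2.464 = 4.3792 (%²).
σ_p = √4.3792 = 2.093%.
At 97.5%, z = 1.960.
VaR = 1.960 × 2.093% = 4.102%; on $40,000,000 that is $1,640,800.

$1,640,000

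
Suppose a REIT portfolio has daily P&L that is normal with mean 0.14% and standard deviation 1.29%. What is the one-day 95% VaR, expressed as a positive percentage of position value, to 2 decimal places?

1.98%

At 95% one-sided, z = 1.645.
VaR = −μ + z·σ = −(0.14%) + 1.645 × 1.29% = 1.982%.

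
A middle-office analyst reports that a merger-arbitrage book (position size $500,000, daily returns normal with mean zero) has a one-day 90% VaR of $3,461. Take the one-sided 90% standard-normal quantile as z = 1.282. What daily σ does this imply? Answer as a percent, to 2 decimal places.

VaR as a fraction: $3,461 / $500,000 = 0.692%.
σ = VaR / z = 0.692% / 1.282 = 0.540%.

0.54%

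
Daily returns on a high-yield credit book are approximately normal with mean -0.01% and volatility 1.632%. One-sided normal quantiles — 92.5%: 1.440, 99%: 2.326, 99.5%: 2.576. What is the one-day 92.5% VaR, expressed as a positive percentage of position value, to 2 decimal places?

2.36%

VaR = −μ + z·σ = −(-0.01%) + 1.440 × 1.632% = 2.360%.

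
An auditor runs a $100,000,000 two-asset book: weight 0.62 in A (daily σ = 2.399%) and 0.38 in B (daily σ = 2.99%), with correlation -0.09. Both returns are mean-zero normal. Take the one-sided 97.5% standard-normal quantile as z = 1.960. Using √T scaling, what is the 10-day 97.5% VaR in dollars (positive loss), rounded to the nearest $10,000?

σ_p = √(0.62²·2.399² + 0.38²·2.99² + 2·-0.09·0.62·0.38·2.399·2.99) = 1.789%.
σ_{10d} = 1.789% × √10 = 5.657%.
VaR = 1.960 × 5.657% = 11.088%; on $100,000,000 that is $11,088,000.

$11,090,000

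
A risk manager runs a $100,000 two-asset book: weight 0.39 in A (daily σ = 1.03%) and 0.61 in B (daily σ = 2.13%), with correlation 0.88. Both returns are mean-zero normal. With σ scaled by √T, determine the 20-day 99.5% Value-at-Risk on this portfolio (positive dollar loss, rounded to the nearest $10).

σ_p = √(0.39²·1.03² + 0.61²·2.13² + 2·0.88·0.39·0.61·1.03·2.13) = 1.664%.
σ_{20d} = 1.664% × √20 = 7.442%.
z(99.5%) = 2.576.
VaR = 2.576 × 7.442% = 19.171%; on $100,000 that is $19,171.

$19,170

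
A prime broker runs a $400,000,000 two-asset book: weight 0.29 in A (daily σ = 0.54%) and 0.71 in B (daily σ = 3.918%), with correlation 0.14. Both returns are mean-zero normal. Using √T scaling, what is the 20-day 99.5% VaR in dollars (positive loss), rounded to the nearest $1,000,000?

σ_p = √(0.29²·0.54² + 0.71²·3.918² + 2·0.14·0.29·0.71·0.54·3.918) = 2.808%.
σ_{20d} = 2.808% × √20 = 12.558%.
z(99.5%) = 2.576.
VaR = 2.576 × 12.558% = 32.349%; on $400,000,000 that is $129,396,000.

$129,000,000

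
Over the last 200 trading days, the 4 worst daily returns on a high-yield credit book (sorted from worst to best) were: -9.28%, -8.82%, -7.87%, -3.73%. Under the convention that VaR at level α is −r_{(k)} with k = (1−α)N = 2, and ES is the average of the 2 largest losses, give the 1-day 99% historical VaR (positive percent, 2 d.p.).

k = 2; the 2nd lowest return is -8.82%, so VaR = 8.82%.

8.82%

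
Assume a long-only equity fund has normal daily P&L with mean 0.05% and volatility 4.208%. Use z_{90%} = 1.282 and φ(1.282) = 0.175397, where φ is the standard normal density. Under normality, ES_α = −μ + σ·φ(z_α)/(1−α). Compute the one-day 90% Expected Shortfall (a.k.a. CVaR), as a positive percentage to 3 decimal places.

Tail multiplier: φ(z)/(1−α) = 0.175397 / 0.1 = 1.754.
ES = −(0.05%) + 4.208% × 1.754 = 7.331%.

7.331%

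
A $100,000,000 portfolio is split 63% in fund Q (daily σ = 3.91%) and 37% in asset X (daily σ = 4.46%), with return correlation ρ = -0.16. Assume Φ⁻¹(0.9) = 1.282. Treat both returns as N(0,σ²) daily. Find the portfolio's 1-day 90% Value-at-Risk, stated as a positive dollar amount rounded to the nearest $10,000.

$3,510,000

σ_p² = 0.63²·3.91² + 0.37²·4.46² + 2·-0.16·0.63·0.37·3.91·4.46 = 7.4902 (%²).
σ_p = √7.4902 = 2.737%.
VaR = 1.282 × 2.737% = 3.509%; on $100,000,000 that is $3,509,000.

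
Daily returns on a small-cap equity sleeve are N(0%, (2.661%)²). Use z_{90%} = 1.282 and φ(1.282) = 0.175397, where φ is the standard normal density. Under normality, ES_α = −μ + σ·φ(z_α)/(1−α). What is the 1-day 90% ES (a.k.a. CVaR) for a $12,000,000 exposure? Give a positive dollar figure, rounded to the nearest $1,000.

$560,000

Tail multiplier: φ(z)/(1−α) = 0.175397 / 0.1 = 1.754.
ES = 2.661% × 1.754 = 4.667%.
On $12,000,000: 0.04667 × $12,000,000 = $560,040.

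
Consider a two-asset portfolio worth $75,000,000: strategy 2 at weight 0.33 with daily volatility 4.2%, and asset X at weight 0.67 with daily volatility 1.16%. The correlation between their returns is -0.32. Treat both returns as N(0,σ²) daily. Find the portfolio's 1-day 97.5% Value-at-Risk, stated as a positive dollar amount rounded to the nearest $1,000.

$1,992,000

σ_p² = 0.33²·4.2² + 0.67²·1.16² + 2·-0.32·0.33·0.67·4.2·1.16 = 1.8356 (%²).
σ_p = √1.8356 = 1.355%.
At 97.5%, z = 1.960.
VaR = 1.960 × 1.355% = 2.656%; on $75,000,000 that is $1,992,000.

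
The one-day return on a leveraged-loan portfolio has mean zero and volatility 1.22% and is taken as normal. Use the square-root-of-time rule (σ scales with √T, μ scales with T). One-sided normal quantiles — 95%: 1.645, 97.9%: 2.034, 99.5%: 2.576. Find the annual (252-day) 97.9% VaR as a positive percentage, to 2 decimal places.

σ_{252d} = 1.22% × √252 = 19.367%.
VaR = 2.034 × 19.367% = 39.392%.

39.39%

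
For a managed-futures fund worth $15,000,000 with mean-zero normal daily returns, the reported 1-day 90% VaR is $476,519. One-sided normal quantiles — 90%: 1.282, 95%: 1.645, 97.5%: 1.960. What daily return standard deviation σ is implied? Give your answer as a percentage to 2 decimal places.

VaR as a fraction: $476,519 / $15,000,000 = 3.177%.
σ = VaR / z = 3.177% / 1.282 = 2.478%.

2.48%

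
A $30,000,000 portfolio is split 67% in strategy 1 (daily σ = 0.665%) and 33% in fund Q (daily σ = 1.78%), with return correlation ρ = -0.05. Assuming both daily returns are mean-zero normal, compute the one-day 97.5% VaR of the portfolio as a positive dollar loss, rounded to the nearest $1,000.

σ_p² = 0.67²·0.665² + 0.33²·1.78² + 2·-0.05·0.67·0.33·0.665·1.78 = 0.5174 (%²).
σ_p = √0.5174 = 0.719%.
At 97.5%, z = 1.960.
VaR = 1.960 × 0.719% = 1.409%; on $30,000,000 that is $422,700.

$423,000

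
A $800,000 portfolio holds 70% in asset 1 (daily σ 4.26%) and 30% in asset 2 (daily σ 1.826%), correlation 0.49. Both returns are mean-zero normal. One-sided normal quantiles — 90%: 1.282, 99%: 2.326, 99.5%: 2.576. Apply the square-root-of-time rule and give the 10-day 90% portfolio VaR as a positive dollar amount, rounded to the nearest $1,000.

σ_p = √(0.7²·4.26² + 0.3²·1.826² + 2·0.49·0.7·0.3·4.26·1.826) = 3.285%.
σ_{10d} = 3.285% × √10 = 10.388%.
VaR = 1.282 × 10.388% = 13.317%; on $800,000 that is $106,536.

$107,000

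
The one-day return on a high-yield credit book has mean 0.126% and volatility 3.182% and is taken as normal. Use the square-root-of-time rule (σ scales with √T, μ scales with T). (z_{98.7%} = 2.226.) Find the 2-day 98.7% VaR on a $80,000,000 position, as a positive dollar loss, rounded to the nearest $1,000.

σ_{2d} = 3.182% × √2 = 4.500%; μ_{2d} = 2 × 0.126% = 0.252%.
VaR = −(0.252%) + 2.226 × 4.500% = 9.765%.
On $80,000,000: 0.09765 × $80,000,000 = $7,812,000.

$7,812,000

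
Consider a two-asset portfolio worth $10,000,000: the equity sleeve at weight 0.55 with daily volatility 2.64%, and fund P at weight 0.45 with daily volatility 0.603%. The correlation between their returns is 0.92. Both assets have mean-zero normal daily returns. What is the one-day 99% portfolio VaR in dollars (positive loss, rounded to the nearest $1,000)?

σ_p² = 0.55²·2.64² + 0.45²·0.603² + 2·0.92·0.55·0.45·2.64·0.603 = 2.9069 (%²).
σ_p = √2.9069 = 1.705%.
At 99%, z = 2.326.
VaR = 2.326 × 1.705% = 3.966%; on $10,000,000 that is $396,600.

$397,000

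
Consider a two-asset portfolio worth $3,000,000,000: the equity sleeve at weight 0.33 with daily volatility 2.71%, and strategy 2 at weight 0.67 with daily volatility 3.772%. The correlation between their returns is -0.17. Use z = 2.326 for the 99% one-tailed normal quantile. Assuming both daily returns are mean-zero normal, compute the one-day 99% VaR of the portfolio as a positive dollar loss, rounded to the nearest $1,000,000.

$177,000,000

σ_p² = 0.33²·2.71² + 0.67²·3.772² + 2·-0.17·0.33·0.67·2.71·3.772 = 6.4183 (%²).
σ_p = √6.4183 = 2.533%.
VaR = 2.326 × 2.533% = 5.892%; on $3,000,000,000 that is $176,760,000.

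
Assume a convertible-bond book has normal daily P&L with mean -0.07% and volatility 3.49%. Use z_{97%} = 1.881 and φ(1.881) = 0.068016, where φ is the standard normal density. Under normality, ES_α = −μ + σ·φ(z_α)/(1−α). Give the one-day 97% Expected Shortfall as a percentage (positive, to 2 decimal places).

Tail multiplier: φ(z)/(1−α) = 0.068016 / 0.03 = 2.267.
ES = −(-0.07%) + 3.49% × 2.267 = 7.982%.

7.98%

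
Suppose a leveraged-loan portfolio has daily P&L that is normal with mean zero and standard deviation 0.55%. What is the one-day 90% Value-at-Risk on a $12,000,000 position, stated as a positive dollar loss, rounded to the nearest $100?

At 90% one-sided, z = 1.282.
VaR = z·σ = 1.282 × 0.55% = 0.705%.
On $12,000,000: 0.00705 × $12,000,000 = $84,600.

$84,600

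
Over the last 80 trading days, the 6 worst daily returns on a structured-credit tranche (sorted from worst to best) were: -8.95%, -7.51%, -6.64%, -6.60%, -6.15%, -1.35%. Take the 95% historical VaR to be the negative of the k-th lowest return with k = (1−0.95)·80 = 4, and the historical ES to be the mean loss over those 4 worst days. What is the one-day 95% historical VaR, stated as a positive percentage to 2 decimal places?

6.60%

k = 4; the 4th lowest return is -6.60%, so VaR = 6.60%.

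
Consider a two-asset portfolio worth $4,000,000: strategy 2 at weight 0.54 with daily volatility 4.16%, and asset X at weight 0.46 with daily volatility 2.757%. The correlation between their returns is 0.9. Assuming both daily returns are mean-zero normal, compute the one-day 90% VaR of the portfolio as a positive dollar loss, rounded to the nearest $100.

$176,000

σ_p² = 0.54²·4.16² + 0.46²·2.757² + 2·0.9·0.54·0.46·4.16·2.757 = 11.7828 (%²).
σ_p = √11.7828 = 3.433%.
At 90%, z = 1.282.
VaR = 1.282 × 3.433% = 4.401%; on $4,000,000 that is $176,040.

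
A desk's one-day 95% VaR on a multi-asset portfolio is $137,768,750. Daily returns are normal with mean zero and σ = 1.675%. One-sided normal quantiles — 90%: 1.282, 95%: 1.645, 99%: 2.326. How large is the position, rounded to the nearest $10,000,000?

VaR as a fraction of value: z·σ = 1.645 × 1.675% = 2.75537%.
Position = $137,768,750 / 0.0275537 = $5,000,000,000.

$5,000,000,000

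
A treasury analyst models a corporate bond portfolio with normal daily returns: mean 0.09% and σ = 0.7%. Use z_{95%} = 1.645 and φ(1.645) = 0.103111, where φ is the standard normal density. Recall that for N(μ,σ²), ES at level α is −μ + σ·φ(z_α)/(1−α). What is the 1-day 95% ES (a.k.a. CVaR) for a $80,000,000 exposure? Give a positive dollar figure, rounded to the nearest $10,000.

$1,080,000

Tail multiplier: φ(z)/(1−α) = 0.103111 / 0.05 = 2.062.
ES = −(0.09%) + 0.7% × 2.062 = 1.353%.
On $80,000,000: 0.01353 × $80,000,000 = $1,082,400.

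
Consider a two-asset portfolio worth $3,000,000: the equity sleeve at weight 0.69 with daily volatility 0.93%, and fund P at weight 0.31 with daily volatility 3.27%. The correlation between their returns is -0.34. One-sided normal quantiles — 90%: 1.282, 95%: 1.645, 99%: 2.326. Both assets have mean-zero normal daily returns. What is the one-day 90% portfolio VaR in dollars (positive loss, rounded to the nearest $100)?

σ_p² = 0.69²·0.93² + 0.31²·3.27² + 2·-0.34·0.69·0.31·0.93·3.27 = 0.9970 (%²).
σ_p = √0.9970 = 0.999%.
VaR = 1.282 × 0.999% = 1.281%; on $3,000,000 that is $38,430.

$38,400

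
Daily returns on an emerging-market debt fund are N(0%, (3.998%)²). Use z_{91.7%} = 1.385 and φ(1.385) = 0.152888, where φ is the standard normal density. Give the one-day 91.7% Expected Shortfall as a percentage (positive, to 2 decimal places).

Tail multiplier: φ(z)/(1−α) = 0.152888 / 0.083 = 1.842.
ES = 3.998% × 1.842 = 7.364%.

7.36%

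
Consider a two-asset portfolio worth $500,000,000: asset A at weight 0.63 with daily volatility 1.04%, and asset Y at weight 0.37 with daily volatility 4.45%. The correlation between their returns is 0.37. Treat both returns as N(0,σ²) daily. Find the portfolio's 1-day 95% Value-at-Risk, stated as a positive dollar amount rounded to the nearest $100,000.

σ_p² = 0.63²·1.04² + 0.37²·4.45² + 2·0.37·0.63·0.37·1.04·4.45 = 3.9386 (%²).
σ_p = √3.9386 = 1.985%.
At 95%, z = 1.645.
VaR = 1.645 × 1.985% = 3.265%; on $500,000,000 that is $16,325,000.

$16,300,000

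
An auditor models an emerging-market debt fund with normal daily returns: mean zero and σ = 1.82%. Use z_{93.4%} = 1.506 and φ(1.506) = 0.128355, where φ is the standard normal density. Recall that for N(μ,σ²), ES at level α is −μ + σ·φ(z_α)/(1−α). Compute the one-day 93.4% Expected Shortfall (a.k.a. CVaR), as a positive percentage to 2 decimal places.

Tail multiplier: φ(z)/(1−α) = 0.128355 / 0.066 = 1.945.
ES = 1.82% × 1.945 = 3.540%.

3.54%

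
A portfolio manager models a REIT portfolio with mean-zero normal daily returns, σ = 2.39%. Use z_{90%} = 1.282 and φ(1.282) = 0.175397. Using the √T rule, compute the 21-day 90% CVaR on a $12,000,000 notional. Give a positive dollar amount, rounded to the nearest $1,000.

σ_{21d} = 2.39% × √21 = 10.952%.
ES multiplier = φ(z)/(1−α) = 0.175397/0.1 = 1.754.
ES = 10.952% × 1.754 = 19.210%; on $12,000,000: $2,305,200.

$2,305,000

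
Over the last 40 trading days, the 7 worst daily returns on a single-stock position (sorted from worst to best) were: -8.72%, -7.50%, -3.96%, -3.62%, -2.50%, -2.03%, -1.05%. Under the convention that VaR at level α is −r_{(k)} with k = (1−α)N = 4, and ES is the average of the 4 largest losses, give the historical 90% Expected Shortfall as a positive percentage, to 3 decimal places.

The 4 worst returns sum to -23.80%.
ES = −(-23.80%) / 4 = 5.95% ≈ 5.950%.

5.950%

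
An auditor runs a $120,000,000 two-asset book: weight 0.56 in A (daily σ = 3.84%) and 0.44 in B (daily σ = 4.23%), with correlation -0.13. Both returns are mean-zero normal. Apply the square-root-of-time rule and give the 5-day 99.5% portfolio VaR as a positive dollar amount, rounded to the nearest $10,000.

σ_p = √(0.56²·3.84² + 0.44²·4.23² + 2·-0.13·0.56·0.44·3.84·4.23) = 2.655%.
σ_{5d} = 2.655% × √5 = 5.937%.
z(99.5%) = 2.576.
VaR = 2.576 × 5.937% = 15.294%; on $120,000,000 that is $18,352,800.

$18,350,000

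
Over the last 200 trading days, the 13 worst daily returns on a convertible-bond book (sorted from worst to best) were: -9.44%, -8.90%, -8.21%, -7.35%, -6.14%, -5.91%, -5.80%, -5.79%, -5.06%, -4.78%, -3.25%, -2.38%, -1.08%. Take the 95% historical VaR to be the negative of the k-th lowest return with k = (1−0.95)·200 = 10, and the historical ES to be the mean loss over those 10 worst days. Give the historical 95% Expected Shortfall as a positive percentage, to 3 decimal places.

6.738%

The 10 worst returns sum to -67.38%.
ES = −(-67.38%) / 10 = 6.738%.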